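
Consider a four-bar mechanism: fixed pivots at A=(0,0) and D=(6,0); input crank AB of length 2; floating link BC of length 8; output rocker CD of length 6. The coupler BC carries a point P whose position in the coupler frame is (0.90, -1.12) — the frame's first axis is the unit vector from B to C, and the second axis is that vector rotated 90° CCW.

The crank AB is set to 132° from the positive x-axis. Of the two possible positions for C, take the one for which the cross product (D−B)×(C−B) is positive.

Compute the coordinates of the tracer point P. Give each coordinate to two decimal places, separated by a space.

A=(0,0), D=(6.00,0)
B = A + 2.00·(cos132°, sin132°) = (-1.3383, 1.4863)
|BD| = 7.4873
circle(B,8.00) ∩ circle(D,6.00): a=5.6135, h=5.6999
  candidates: C₊=(5.2950,5.9584) cross=42.677; C₋=(3.0320,-5.2145) cross=-42.677
  mode + wants cross > 0 → take C=(5.2950,5.9584) (cross=42.677)
ex = (C−B)/|BC| = (0.8292,0.5590); ey = (-0.5590,0.8292)
P = B + 0.90·ex + -1.12·ey = (0.0341,1.0608)

0.03 1.06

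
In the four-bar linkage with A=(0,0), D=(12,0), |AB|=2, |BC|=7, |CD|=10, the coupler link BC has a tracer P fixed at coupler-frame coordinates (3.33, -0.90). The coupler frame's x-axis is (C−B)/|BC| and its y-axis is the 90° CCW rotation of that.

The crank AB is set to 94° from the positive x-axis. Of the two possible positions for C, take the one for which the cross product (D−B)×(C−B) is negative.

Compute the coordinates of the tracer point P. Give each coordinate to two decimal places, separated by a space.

A=(0,0), D=(12.00,0)
B = A + 2.00·(cos94°, sin94°) = (-0.1395, 1.9951)
|BD| = 12.3024
circle(B,7.00) ∩ circle(D,10.00): a=4.0784, h=5.6892
  candidates: C₊=(4.8075,6.9476) cross=69.990; C₋=(2.9623,-4.2801) cross=-69.990
  mode - wants cross < 0 → take C=(2.9623,-4.2801) (cross=-69.990)
ex = (C−B)/|BC| = (0.4431,-0.8965); ey = (0.8965,0.4431)
P = B + 3.33·ex + -0.90·ey = (0.5292,-1.3889)

0.53 -1.39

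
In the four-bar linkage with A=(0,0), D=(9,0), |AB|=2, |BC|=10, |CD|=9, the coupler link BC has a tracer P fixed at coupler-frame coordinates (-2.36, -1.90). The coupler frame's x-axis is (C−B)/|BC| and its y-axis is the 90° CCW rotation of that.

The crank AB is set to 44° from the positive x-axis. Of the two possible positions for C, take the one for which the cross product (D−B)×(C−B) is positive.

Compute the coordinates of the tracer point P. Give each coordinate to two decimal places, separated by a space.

A=(0,0), D=(9.00,0)
B = A + 2.00·(cos44°, sin44°) = (1.4387, 1.3893)
|BD| = 7.6879
circle(B,10.00) ∩ circle(D,9.00): a=5.0797, h=8.6138
  candidates: C₊=(7.9913,8.9433) cross=66.222; C₋=(4.8781,-8.0006) cross=-66.222
  mode + wants cross > 0 → take C=(7.9913,8.9433) (cross=66.222)
ex = (C−B)/|BC| = (0.6553,0.7554); ey = (-0.7554,0.6553)
P = B + -2.36·ex + -1.90·ey = (1.3275,-1.6384)

1.33 -1.64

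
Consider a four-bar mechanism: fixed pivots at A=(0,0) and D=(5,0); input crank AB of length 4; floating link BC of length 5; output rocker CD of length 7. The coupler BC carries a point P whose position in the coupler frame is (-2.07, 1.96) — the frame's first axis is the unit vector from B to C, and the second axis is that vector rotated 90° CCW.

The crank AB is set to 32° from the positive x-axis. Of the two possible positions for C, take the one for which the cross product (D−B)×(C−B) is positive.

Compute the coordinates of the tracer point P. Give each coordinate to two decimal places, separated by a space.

1.01 0.56

A=(0,0), D=(5.00,0)
B = A + 4.00·(cos32°, sin32°) = (3.3922, 2.1197)
|BD| = 2.6605
circle(B,5.00) ∩ circle(D,7.00): a=-3.1803, h=3.8582
  candidates: C₊=(4.5442,6.9851) cross=10.265; C₋=(-1.6037,2.3218) cross=-10.265
  mode + wants cross > 0 → take C=(4.5442,6.9851) (cross=10.265)
ex = (C−B)/|BC| = (0.2304,0.9731); ey = (-0.9731,0.2304)
P = B + -2.07·ex + 1.96·ey = (1.0080,0.5570)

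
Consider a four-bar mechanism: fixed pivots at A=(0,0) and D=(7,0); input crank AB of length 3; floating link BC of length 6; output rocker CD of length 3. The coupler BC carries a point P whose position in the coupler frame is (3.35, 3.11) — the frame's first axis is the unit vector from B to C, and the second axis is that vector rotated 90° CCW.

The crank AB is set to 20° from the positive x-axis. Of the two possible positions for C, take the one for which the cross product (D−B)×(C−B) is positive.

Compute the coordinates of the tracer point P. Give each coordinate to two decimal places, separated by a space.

5.29 4.87

A=(0,0), D=(7.00,0)
B = A + 3.00·(cos20°, sin20°) = (2.8191, 1.0261)
|BD| = 4.3050
circle(B,6.00) ∩ circle(D,3.00): a=5.2884, h=2.8342
  candidates: C₊=(8.6306,2.5182) cross=12.201; C₋=(7.2795,-2.9869) cross=-12.201
  mode + wants cross > 0 → take C=(8.6306,2.5182) (cross=12.201)
ex = (C−B)/|BC| = (0.9686,0.2487); ey = (-0.2487,0.9686)
P = B + 3.35·ex + 3.11·ey = (5.2904,4.8715)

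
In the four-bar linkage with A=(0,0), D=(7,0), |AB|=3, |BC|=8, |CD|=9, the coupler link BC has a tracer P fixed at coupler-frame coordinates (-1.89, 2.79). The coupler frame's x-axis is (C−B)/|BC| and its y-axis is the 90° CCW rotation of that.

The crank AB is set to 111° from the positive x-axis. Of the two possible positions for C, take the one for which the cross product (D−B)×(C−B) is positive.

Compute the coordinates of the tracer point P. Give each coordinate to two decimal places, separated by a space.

A=(0,0), D=(7.00,0)
B = A + 3.00·(cos111°, sin111°) = (-1.0751, 2.8007)
|BD| = 8.5470
circle(B,8.00) ∩ circle(D,9.00): a=3.2790, h=7.2971
  candidates: C₊=(4.4140,8.6205) cross=62.369; C₋=(-0.3683,-5.1680) cross=-62.369
  mode + wants cross > 0 → take C=(4.4140,8.6205) (cross=62.369)
ex = (C−B)/|BC| = (0.6861,0.7275); ey = (-0.7275,0.6861)
P = B + -1.89·ex + 2.79·ey = (-4.4015,3.3402)

-4.40 3.34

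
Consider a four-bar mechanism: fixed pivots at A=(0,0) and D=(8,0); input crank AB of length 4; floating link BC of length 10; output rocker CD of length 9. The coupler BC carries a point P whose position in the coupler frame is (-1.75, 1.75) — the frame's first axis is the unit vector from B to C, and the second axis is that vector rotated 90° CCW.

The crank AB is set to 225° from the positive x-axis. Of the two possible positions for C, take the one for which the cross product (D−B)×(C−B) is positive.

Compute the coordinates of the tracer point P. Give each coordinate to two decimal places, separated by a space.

-5.16 -3.66

A=(0,0), D=(8.00,0)
B = A + 4.00·(cos225°, sin225°) = (-2.8284, -2.8284)
|BD| = 11.1917
circle(B,10.00) ∩ circle(D,9.00): a=6.4447, h=7.6463
  candidates: C₊=(1.4747,6.1984) cross=85.575; C₋=(5.3395,-8.5978) cross=-85.575
  mode + wants cross > 0 → take C=(1.4747,6.1984) (cross=85.575)
ex = (C−B)/|BC| = (0.4303,0.9027); ey = (-0.9027,0.4303)
P = B + -1.75·ex + 1.75·ey = (-5.1612,-3.6551)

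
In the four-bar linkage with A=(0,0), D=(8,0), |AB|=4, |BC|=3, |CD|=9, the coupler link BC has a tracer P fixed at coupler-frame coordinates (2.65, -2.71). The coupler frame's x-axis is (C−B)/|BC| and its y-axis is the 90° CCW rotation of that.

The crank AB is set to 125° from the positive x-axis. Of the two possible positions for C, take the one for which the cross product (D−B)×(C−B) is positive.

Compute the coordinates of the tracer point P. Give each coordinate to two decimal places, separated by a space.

1.33 2.17

A=(0,0), D=(8.00,0)
B = A + 4.00·(cos125°, sin125°) = (-2.2943, 3.2766)
|BD| = 10.8032
circle(B,3.00) ∩ circle(D,9.00): a=2.0692, h=2.1721
  candidates: C₊=(0.3363,4.7188) cross=23.466; C₋=(-0.9813,0.5792) cross=-23.466
  mode + wants cross > 0 → take C=(0.3363,4.7188) (cross=23.466)
ex = (C−B)/|BC| = (0.8769,0.4807); ey = (-0.4807,0.8769)
P = B + 2.65·ex + -2.71·ey = (1.3322,2.1743)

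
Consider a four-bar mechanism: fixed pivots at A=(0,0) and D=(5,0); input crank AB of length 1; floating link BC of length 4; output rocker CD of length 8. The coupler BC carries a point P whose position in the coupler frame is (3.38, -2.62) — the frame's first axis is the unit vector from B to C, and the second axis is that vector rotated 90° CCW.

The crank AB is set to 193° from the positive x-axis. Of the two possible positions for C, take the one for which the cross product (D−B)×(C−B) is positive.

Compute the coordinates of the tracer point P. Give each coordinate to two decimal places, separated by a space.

A=(0,0), D=(5.00,0)
B = A + 1.00·(cos193°, sin193°) = (-0.9744, -0.2250)
|BD| = 5.9786
circle(B,4.00) ∩ circle(D,8.00): a=-1.0250, h=3.8664
  candidates: C₊=(-2.1441,3.6002) cross=23.116; C₋=(-1.8532,-4.1272) cross=-23.116
  mode + wants cross > 0 → take C=(-2.1441,3.6002) (cross=23.116)
ex = (C−B)/|BC| = (-0.2924,0.9563); ey = (-0.9563,-0.2924)
P = B + 3.38·ex + -2.62·ey = (0.5426,3.7735)

0.54 3.77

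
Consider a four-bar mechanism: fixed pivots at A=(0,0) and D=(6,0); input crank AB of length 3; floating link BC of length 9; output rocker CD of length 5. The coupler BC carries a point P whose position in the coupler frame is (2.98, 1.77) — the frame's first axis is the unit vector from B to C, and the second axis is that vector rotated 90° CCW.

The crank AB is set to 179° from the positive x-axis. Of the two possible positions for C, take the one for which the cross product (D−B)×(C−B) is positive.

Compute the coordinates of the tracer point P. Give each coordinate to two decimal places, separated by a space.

-1.41 3.13

A=(0,0), D=(6.00,0)
B = A + 3.00·(cos179°, sin179°) = (-2.9995, 0.0524)
|BD| = 8.9997
circle(B,9.00) ∩ circle(D,5.00): a=7.6111, h=4.8033
  candidates: C₊=(4.6393,4.8113) cross=43.228; C₋=(4.5834,-4.7951) cross=-43.228
  mode + wants cross > 0 → take C=(4.6393,4.8113) (cross=43.228)
ex = (C−B)/|BC| = (0.8488,0.5288); ey = (-0.5288,0.8488)
P = B + 2.98·ex + 1.77·ey = (-1.4062,3.1304)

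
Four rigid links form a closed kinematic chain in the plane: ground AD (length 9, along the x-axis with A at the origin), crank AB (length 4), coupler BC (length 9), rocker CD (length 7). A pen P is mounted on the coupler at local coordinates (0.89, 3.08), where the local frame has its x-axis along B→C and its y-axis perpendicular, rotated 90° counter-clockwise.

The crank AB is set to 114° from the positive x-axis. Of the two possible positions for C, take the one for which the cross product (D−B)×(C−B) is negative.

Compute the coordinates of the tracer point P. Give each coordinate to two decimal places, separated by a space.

A=(0,0), D=(9.00,0)
B = A + 4.00·(cos114°, sin114°) = (-1.6269, 3.6542)
|BD| = 11.2377
circle(B,9.00) ∩ circle(D,7.00): a=7.0426, h=5.6037
  candidates: C₊=(6.8551,6.6633) cross=62.973; C₋=(3.2108,-3.9351) cross=-62.973
  mode - wants cross < 0 → take C=(3.2108,-3.9351) (cross=-62.973)
ex = (C−B)/|BC| = (0.5375,-0.8432); ey = (0.8432,0.5375)
P = B + 0.89·ex + 3.08·ey = (1.4487,4.5593)

1.45 4.56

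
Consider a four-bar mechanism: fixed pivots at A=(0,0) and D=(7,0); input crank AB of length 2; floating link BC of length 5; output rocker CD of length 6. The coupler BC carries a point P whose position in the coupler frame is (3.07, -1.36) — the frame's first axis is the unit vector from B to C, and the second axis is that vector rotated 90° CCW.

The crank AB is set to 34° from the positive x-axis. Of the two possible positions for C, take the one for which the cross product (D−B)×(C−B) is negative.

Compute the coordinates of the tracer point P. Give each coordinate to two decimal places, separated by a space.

0.76 -2.12

A=(0,0), D=(7.00,0)
B = A + 2.00·(cos34°, sin34°) = (1.6581, 1.1184)
|BD| = 5.4577
circle(B,5.00) ∩ circle(D,6.00): a=1.7211, h=4.6944
  candidates: C₊=(4.3047,5.3605) cross=25.621; C₋=(2.3807,-3.8291) cross=-25.621
  mode - wants cross < 0 → take C=(2.3807,-3.8291) (cross=-25.621)
ex = (C−B)/|BC| = (0.1445,-0.9895); ey = (0.9895,0.1445)
P = B + 3.07·ex + -1.36·ey = (0.7561,-2.1159)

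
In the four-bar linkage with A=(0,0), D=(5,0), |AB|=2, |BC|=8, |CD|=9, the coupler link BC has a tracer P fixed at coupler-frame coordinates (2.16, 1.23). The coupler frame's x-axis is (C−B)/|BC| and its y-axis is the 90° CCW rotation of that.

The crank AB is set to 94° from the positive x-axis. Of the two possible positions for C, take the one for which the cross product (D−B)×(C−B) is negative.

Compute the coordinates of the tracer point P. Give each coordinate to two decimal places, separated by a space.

0.59 -0.38

A=(0,0), D=(5.00,0)
B = A + 2.00·(cos94°, sin94°) = (-0.1395, 1.9951)
|BD| = 5.5132
circle(B,8.00) ∩ circle(D,9.00): a=1.2148, h=7.9072
  candidates: C₊=(3.8545,8.9268) cross=43.594; C₋=(-1.8685,-5.8158) cross=-43.594
  mode - wants cross < 0 → take C=(-1.8685,-5.8158) (cross=-43.594)
ex = (C−B)/|BC| = (-0.2161,-0.9764); ey = (0.9764,-0.2161)
P = B + 2.16·ex + 1.23·ey = (0.5946,-0.3797)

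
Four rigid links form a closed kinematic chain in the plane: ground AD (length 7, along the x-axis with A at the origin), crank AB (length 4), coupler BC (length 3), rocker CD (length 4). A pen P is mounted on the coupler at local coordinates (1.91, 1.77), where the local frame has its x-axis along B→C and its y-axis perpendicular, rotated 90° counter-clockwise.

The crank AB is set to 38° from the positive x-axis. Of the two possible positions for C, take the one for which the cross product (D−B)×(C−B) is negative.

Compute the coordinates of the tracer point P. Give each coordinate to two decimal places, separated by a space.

A=(0,0), D=(7.00,0)
B = A + 4.00·(cos38°, sin38°) = (3.1520, 2.4626)
|BD| = 4.5685
circle(B,3.00) ∩ circle(D,4.00): a=1.5181, h=2.5875
  candidates: C₊=(5.8255,3.8237) cross=11.821; C₋=(3.0360,-0.5351) cross=-11.821
  mode - wants cross < 0 → take C=(3.0360,-0.5351) (cross=-11.821)
ex = (C−B)/|BC| = (-0.0387,-0.9993); ey = (0.9993,-0.0387)
P = B + 1.91·ex + 1.77·ey = (4.8468,0.4856)

4.85 0.49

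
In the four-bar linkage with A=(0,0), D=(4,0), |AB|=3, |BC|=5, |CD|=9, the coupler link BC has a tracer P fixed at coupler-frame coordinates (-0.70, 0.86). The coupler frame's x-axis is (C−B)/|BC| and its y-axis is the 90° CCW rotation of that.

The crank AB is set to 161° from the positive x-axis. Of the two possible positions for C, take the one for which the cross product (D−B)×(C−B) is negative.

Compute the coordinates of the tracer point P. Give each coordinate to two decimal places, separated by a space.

-1.82 1.43

A=(0,0), D=(4.00,0)
B = A + 3.00·(cos161°, sin161°) = (-2.8366, 0.9767)
|BD| = 6.9060
circle(B,5.00) ∩ circle(D,9.00): a=-0.6015, h=4.9637
  candidates: C₊=(-2.7300,5.9756) cross=34.279; C₋=(-4.1340,-3.8520) cross=-34.279
  mode - wants cross < 0 → take C=(-4.1340,-3.8520) (cross=-34.279)
ex = (C−B)/|BC| = (-0.2595,-0.9657); ey = (0.9657,-0.2595)
P = B + -0.70·ex + 0.86·ey = (-1.8244,1.4296)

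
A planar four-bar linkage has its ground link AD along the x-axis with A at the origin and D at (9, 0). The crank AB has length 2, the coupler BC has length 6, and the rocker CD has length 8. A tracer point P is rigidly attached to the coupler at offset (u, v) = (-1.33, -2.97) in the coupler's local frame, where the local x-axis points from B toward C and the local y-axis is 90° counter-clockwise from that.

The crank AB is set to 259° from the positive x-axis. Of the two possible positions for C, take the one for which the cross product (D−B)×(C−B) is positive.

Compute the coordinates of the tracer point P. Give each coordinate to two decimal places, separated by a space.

A=(0,0), D=(9.00,0)
B = A + 2.00·(cos259°, sin259°) = (-0.3816, -1.9633)
|BD| = 9.5848
circle(B,6.00) ∩ circle(D,8.00): a=3.3318, h=4.9899
  candidates: C₊=(1.8574,3.6033) cross=47.828; C₋=(3.9016,-6.1649) cross=-47.828
  mode + wants cross > 0 → take C=(1.8574,3.6033) (cross=47.828)
ex = (C−B)/|BC| = (0.3732,0.9278); ey = (-0.9278,0.3732)
P = B + -1.33·ex + -2.97·ey = (1.8775,-4.3055)

1.88 -4.31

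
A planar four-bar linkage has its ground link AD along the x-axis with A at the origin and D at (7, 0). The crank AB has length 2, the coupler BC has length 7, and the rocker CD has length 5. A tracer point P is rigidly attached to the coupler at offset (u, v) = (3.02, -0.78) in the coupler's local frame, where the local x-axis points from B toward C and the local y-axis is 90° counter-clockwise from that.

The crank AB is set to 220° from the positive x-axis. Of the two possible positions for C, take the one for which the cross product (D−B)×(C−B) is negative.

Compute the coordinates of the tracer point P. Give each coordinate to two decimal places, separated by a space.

0.81 -3.35

A=(0,0), D=(7.00,0)
B = A + 2.00·(cos220°, sin220°) = (-1.5321, -1.2856)
|BD| = 8.6284
circle(B,7.00) ∩ circle(D,5.00): a=5.7050, h=4.0563
  candidates: C₊=(3.5048,3.5754) cross=34.999; C₋=(4.7135,-4.4466) cross=-34.999
  mode - wants cross < 0 → take C=(4.7135,-4.4466) (cross=-34.999)
ex = (C−B)/|BC| = (0.8922,-0.4516); ey = (0.4516,0.8922)
P = B + 3.02·ex + -0.78·ey = (0.8102,-3.3453)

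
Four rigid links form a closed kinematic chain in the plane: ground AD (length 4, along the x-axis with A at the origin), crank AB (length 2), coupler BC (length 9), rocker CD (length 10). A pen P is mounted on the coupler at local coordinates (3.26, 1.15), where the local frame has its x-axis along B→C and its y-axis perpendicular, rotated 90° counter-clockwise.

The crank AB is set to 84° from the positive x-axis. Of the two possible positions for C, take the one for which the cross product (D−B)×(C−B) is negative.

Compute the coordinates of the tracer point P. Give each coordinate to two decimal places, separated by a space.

A=(0,0), D=(4.00,0)
B = A + 2.00·(cos84°, sin84°) = (0.2091, 1.9890)
|BD| = 4.2811
circle(B,9.00) ∩ circle(D,10.00): a=-0.0785, h=8.9997
  candidates: C₊=(4.3209,9.9949) cross=38.528; C₋=(-4.0419,-5.9438) cross=-38.528
  mode - wants cross < 0 → take C=(-4.0419,-5.9438) (cross=-38.528)
ex = (C−B)/|BC| = (-0.4723,-0.8814); ey = (0.8814,-0.4723)
P = B + 3.26·ex + 1.15·ey = (-0.3171,-1.4276)

-0.32 -1.43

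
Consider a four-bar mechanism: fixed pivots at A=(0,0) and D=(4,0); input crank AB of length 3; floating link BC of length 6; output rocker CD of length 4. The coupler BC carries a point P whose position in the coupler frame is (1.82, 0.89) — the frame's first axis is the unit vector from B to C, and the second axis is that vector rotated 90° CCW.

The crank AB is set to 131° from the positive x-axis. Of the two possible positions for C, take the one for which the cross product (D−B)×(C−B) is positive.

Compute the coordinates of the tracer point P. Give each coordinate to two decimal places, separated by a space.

-0.48 3.64

A=(0,0), D=(4.00,0)
B = A + 3.00·(cos131°, sin131°) = (-1.9682, 2.2641)
|BD| = 6.3832
circle(B,6.00) ∩ circle(D,4.00): a=4.7582, h=3.6550
  candidates: C₊=(3.7771,3.9938) cross=23.331; C₋=(1.1842,-2.8410) cross=-23.331
  mode + wants cross > 0 → take C=(3.7771,3.9938) (cross=23.331)
ex = (C−B)/|BC| = (0.9575,0.2883); ey = (-0.2883,0.9575)
P = B + 1.82·ex + 0.89·ey = (-0.4820,3.6410)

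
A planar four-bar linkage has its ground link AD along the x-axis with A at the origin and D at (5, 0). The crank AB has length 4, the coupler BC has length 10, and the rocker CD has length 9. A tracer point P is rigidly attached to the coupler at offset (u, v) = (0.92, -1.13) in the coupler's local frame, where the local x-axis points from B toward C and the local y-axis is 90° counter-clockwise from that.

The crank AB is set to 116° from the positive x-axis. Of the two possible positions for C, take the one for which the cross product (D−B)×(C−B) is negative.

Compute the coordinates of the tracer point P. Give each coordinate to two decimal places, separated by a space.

-2.84 2.63

A=(0,0), D=(5.00,0)
B = A + 4.00·(cos116°, sin116°) = (-1.7535, 3.5952)
|BD| = 7.6508
circle(B,10.00) ∩ circle(D,9.00): a=5.0671, h=8.6212
  candidates: C₊=(6.7705,8.8241) cross=65.959; C₋=(-1.3318,-6.3959) cross=-65.959
  mode - wants cross < 0 → take C=(-1.3318,-6.3959) (cross=-65.959)
ex = (C−B)/|BC| = (0.0422,-0.9991); ey = (0.9991,0.0422)
P = B + 0.92·ex + -1.13·ey = (-2.8437,2.6283)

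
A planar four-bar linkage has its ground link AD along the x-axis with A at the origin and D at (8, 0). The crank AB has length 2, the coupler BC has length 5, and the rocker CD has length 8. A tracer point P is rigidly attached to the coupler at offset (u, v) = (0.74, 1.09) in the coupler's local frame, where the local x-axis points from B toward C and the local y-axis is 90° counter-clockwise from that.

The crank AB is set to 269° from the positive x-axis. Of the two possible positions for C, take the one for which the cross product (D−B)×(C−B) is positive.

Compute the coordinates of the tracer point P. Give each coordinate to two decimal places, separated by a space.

A=(0,0), D=(8.00,0)
B = A + 2.00·(cos269°, sin269°) = (-0.0349, -1.9997)
|BD| = 8.2800
circle(B,5.00) ∩ circle(D,8.00): a=1.7849, h=4.6705
  candidates: C₊=(0.5692,2.9637) cross=38.672; C₋=(2.8252,-6.1009) cross=-38.672
  mode + wants cross > 0 → take C=(0.5692,2.9637) (cross=38.672)
ex = (C−B)/|BC| = (0.1208,0.9927); ey = (-0.9927,0.1208)
P = B + 0.74·ex + 1.09·ey = (-1.0275,-1.1334)

-1.03 -1.13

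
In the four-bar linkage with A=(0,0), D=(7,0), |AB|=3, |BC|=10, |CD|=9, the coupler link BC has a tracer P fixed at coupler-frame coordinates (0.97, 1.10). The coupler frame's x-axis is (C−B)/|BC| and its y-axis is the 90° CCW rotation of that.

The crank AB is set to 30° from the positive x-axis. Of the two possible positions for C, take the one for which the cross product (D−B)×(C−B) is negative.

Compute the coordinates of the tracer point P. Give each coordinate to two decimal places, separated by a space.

A=(0,0), D=(7.00,0)
B = A + 3.00·(cos30°, sin30°) = (2.5981, 1.5000)
|BD| = 4.6505
circle(B,10.00) ∩ circle(D,9.00): a=4.3680, h=8.9956
  candidates: C₊=(9.6342,8.6059) cross=41.834; C₋=(3.8312,-8.4237) cross=-41.834
  mode - wants cross < 0 → take C=(3.8312,-8.4237) (cross=-41.834)
ex = (C−B)/|BC| = (0.1233,-0.9924); ey = (0.9924,0.1233)
P = B + 0.97·ex + 1.10·ey = (3.8093,0.6730)

3.81 0.67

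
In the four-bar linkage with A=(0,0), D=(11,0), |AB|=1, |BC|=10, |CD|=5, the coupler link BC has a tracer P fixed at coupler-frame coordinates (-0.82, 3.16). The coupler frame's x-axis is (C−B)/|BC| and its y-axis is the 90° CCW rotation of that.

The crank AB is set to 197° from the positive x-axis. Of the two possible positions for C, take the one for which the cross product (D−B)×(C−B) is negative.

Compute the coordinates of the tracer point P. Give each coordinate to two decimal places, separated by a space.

A=(0,0), D=(11.00,0)
B = A + 1.00·(cos197°, sin197°) = (-0.9563, -0.2924)
|BD| = 11.9599
circle(B,10.00) ∩ circle(D,5.00): a=9.1154, h=4.1121
  candidates: C₊=(8.0559,4.0413) cross=49.180; C₋=(8.2569,-4.1804) cross=-49.180
  mode - wants cross < 0 → take C=(8.2569,-4.1804) (cross=-49.180)
ex = (C−B)/|BC| = (0.9213,-0.3888); ey = (0.3888,0.9213)
P = B + -0.82·ex + 3.16·ey = (-0.4832,2.9378)

-0.48 2.94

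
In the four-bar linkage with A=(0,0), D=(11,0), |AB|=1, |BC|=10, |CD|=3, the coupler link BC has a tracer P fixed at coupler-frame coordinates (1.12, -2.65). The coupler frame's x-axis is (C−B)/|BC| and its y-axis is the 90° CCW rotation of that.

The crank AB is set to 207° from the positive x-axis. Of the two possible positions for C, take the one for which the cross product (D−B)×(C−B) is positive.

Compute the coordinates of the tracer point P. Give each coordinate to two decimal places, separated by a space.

0.85 -2.74

A=(0,0), D=(11.00,0)
B = A + 1.00·(cos207°, sin207°) = (-0.8910, -0.4540)
|BD| = 11.8997
circle(B,10.00) ∩ circle(D,3.00): a=9.7735, h=2.1164
  candidates: C₊=(8.7946,2.0338) cross=25.185; C₋=(8.9561,-2.1960) cross=-25.185
  mode + wants cross > 0 → take C=(8.7946,2.0338) (cross=25.185)
ex = (C−B)/|BC| = (0.9686,0.2488); ey = (-0.2488,0.9686)
P = B + 1.12·ex + -2.65·ey = (0.8530,-2.7420)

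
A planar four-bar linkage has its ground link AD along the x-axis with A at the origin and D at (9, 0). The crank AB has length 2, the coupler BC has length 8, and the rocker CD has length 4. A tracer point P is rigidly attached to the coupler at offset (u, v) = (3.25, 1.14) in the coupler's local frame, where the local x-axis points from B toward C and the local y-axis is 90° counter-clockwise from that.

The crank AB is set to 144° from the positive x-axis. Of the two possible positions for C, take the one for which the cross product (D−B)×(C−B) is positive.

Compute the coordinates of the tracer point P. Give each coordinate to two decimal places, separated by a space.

1.32 2.97

A=(0,0), D=(9.00,0)
B = A + 2.00·(cos144°, sin144°) = (-1.6180, 1.1756)
|BD| = 10.6829
circle(B,8.00) ∩ circle(D,4.00): a=7.5880, h=2.5341
  candidates: C₊=(6.2028,2.8593) cross=27.072; C₋=(5.6451,-2.1782) cross=-27.072
  mode + wants cross > 0 → take C=(6.2028,2.8593) (cross=27.072)
ex = (C−B)/|BC| = (0.9776,0.2105); ey = (-0.2105,0.9776)
P = B + 3.25·ex + 1.14·ey = (1.3192,2.9740)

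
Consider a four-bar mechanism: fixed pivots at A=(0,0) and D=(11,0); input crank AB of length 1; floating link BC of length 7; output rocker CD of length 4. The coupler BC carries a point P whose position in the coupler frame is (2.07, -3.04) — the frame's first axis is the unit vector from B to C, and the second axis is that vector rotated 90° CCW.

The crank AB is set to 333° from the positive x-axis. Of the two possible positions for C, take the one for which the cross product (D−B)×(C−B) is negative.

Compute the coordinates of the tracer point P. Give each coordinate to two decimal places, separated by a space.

2.13 -3.92

A=(0,0), D=(11.00,0)
B = A + 1.00·(cos333°, sin333°) = (0.8910, -0.4540)
|BD| = 10.1192
circle(B,7.00) ∩ circle(D,4.00): a=6.6902, h=2.0596
  candidates: C₊=(7.4820,1.9036) cross=20.841; C₋=(7.6668,-2.2113) cross=-20.841
  mode - wants cross < 0 → take C=(7.6668,-2.2113) (cross=-20.841)
ex = (C−B)/|BC| = (0.9680,-0.2510); ey = (0.2510,0.9680)
P = B + 2.07·ex + -3.04·ey = (2.1315,-3.9163)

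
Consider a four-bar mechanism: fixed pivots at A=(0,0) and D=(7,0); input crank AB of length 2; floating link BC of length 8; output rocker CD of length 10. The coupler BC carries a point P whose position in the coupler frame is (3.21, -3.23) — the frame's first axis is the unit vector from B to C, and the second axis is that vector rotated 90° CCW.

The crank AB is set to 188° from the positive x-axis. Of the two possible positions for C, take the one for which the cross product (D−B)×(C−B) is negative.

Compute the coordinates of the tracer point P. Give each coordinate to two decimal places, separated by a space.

A=(0,0), D=(7.00,0)
B = A + 2.00·(cos188°, sin188°) = (-1.9805, -0.2783)
|BD| = 8.9848
circle(B,8.00) ∩ circle(D,10.00): a=2.4891, h=7.6029
  candidates: C₊=(0.2718,7.3980) cross=68.311; C₋=(0.7429,-7.8005) cross=-68.311
  mode - wants cross < 0 → take C=(0.7429,-7.8005) (cross=-68.311)
ex = (C−B)/|BC| = (0.3404,-0.9403); ey = (0.9403,0.3404)
P = B + 3.21·ex + -3.23·ey = (-3.9249,-4.3962)

-3.92 -4.40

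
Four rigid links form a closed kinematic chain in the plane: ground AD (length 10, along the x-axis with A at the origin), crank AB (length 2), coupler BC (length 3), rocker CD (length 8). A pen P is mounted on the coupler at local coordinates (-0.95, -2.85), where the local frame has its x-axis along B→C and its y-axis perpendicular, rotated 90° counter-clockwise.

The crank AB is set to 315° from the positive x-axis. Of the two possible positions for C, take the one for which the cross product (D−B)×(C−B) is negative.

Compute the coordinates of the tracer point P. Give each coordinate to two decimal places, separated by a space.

-1.50 -2.16

A=(0,0), D=(10.00,0)
B = A + 2.00·(cos315°, sin315°) = (1.4142, -1.4142)
|BD| = 8.7015
circle(B,3.00) ∩ circle(D,8.00): a=1.1904, h=2.7537
  candidates: C₊=(2.1412,1.4964) cross=23.962; C₋=(3.0363,-3.9379) cross=-23.962
  mode - wants cross < 0 → take C=(3.0363,-3.9379) (cross=-23.962)
ex = (C−B)/|BC| = (0.5407,-0.8412); ey = (0.8412,0.5407)
P = B + -0.95·ex + -2.85·ey = (-1.4969,-2.1560)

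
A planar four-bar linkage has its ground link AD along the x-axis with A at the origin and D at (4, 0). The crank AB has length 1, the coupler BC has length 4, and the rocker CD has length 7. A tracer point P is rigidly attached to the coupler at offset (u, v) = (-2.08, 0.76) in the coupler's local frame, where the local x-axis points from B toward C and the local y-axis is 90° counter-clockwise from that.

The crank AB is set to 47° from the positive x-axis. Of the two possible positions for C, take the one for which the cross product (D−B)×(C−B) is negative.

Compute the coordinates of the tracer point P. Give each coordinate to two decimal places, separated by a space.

2.89 0.94

A=(0,0), D=(4.00,0)
B = A + 1.00·(cos47°, sin47°) = (0.6820, 0.7314)
|BD| = 3.3976
circle(B,4.00) ∩ circle(D,7.00): a=-3.1575, h=2.4557
  candidates: C₊=(-1.8729,3.8091) cross=8.344; C₋=(-2.9301,-0.9871) cross=-8.344
  mode - wants cross < 0 → take C=(-2.9301,-0.9871) (cross=-8.344)
ex = (C−B)/|BC| = (-0.9030,-0.4296); ey = (0.4296,-0.9030)
P = B + -2.08·ex + 0.76·ey = (2.8868,0.9387)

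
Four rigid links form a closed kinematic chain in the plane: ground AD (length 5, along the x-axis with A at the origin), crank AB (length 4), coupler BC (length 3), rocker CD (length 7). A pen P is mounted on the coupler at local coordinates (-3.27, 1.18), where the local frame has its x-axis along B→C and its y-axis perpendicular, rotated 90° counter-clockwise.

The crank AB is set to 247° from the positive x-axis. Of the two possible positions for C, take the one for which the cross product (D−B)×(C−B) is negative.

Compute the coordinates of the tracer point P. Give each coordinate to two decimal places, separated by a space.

-3.36 -0.70

A=(0,0), D=(5.00,0)
B = A + 4.00·(cos247°, sin247°) = (-1.5629, -3.6820)
|BD| = 7.5252
circle(B,3.00) ∩ circle(D,7.00): a=1.1049, h=2.7891
  candidates: C₊=(-1.9640,-0.7090) cross=20.989; C₋=(0.7654,-5.5739) cross=-20.989
  mode - wants cross < 0 → take C=(0.7654,-5.5739) (cross=-20.989)
ex = (C−B)/|BC| = (0.7761,-0.6306); ey = (0.6306,0.7761)
P = B + -3.27·ex + 1.18·ey = (-3.3566,-0.7041)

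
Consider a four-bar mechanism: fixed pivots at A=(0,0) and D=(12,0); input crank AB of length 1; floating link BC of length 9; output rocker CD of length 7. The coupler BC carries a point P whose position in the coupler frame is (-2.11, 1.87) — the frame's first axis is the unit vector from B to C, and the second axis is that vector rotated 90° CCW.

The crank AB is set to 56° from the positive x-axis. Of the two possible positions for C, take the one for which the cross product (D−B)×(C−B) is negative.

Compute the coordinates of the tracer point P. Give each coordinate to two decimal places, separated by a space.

A=(0,0), D=(12.00,0)
B = A + 1.00·(cos56°, sin56°) = (0.5592, 0.8290)
|BD| = 11.4708
circle(B,9.00) ∩ circle(D,7.00): a=7.1302, h=5.4918
  candidates: C₊=(8.0677,5.7911) cross=62.995; C₋=(7.2739,-5.1637) cross=-62.995
  mode - wants cross < 0 → take C=(7.2739,-5.1637) (cross=-62.995)
ex = (C−B)/|BC| = (0.7461,-0.6659); ey = (0.6659,0.7461)
P = B + -2.11·ex + 1.87·ey = (0.2301,3.6292)

0.23 3.63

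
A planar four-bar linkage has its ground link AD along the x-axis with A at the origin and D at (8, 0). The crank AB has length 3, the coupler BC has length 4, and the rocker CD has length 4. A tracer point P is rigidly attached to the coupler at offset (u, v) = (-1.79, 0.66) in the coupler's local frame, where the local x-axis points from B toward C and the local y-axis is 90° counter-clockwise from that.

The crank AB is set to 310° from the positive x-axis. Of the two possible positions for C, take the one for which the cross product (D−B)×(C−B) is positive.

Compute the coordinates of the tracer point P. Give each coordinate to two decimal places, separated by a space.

A=(0,0), D=(8.00,0)
B = A + 3.00·(cos310°, sin310°) = (1.9284, -2.2981)
|BD| = 6.4920
circle(B,4.00) ∩ circle(D,4.00): a=3.2460, h=2.3374
  candidates: C₊=(4.1368,1.0370) cross=15.174; C₋=(5.7916,-3.3351) cross=-15.174
  mode + wants cross > 0 → take C=(4.1368,1.0370) (cross=15.174)
ex = (C−B)/|BC| = (0.5521,0.8338); ey = (-0.8338,0.5521)
P = B + -1.79·ex + 0.66·ey = (0.3898,-3.4262)

0.39 -3.43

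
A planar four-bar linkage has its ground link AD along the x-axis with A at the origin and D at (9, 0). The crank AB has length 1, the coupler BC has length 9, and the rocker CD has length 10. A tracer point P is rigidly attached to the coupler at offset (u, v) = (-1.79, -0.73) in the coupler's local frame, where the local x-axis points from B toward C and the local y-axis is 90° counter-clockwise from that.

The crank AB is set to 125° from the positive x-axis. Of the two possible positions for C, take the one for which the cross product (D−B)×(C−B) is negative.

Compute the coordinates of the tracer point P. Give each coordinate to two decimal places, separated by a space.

A=(0,0), D=(9.00,0)
B = A + 1.00·(cos125°, sin125°) = (-0.5736, 0.8192)
|BD| = 9.6086
circle(B,9.00) ∩ circle(D,10.00): a=3.8156, h=8.1512
  candidates: C₊=(3.9230,8.6153) cross=78.321; C₋=(2.5332,-7.6276) cross=-78.321
  mode - wants cross < 0 → take C=(2.5332,-7.6276) (cross=-78.321)
ex = (C−B)/|BC| = (0.3452,-0.9385); ey = (0.9385,0.3452)
P = B + -1.79·ex + -0.73·ey = (-1.8766,2.2471)

-1.88 2.25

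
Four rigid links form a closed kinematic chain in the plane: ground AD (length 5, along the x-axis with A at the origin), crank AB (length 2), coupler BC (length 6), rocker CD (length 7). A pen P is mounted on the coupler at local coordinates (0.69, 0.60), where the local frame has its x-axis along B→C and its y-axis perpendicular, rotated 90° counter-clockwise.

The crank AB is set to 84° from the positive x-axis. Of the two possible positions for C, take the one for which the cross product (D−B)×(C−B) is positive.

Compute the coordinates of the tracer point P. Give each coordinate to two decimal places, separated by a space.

A=(0,0), D=(5.00,0)
B = A + 2.00·(cos84°, sin84°) = (0.2091, 1.9890)
|BD| = 5.1874
circle(B,6.00) ∩ circle(D,7.00): a=1.3407, h=5.8483
  candidates: C₊=(3.6897,6.8763) cross=30.338; C₋=(-0.7952,-3.9263) cross=-30.338
  mode + wants cross > 0 → take C=(3.6897,6.8763) (cross=30.338)
ex = (C−B)/|BC| = (0.5801,0.8145); ey = (-0.8145,0.5801)
P = B + 0.69·ex + 0.60·ey = (0.1206,2.8991)

0.12 2.90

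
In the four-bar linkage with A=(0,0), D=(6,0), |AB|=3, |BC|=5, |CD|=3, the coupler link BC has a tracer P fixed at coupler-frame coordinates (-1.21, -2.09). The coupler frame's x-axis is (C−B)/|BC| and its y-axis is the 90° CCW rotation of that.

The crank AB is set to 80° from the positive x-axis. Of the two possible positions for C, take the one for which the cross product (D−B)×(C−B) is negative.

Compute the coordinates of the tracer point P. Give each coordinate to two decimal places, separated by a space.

-1.89 2.82

A=(0,0), D=(6.00,0)
B = A + 3.00·(cos80°, sin80°) = (0.5209, 2.9544)
|BD| = 6.2248
circle(B,5.00) ∩ circle(D,3.00): a=4.3976, h=2.3793
  candidates: C₊=(5.5209,2.9615) cross=14.811; C₋=(3.2624,-1.2270) cross=-14.811
  mode - wants cross < 0 → take C=(3.2624,-1.2270) (cross=-14.811)
ex = (C−B)/|BC| = (0.5483,-0.8363); ey = (0.8363,0.5483)
P = B + -1.21·ex + -2.09·ey = (-1.8903,2.8204)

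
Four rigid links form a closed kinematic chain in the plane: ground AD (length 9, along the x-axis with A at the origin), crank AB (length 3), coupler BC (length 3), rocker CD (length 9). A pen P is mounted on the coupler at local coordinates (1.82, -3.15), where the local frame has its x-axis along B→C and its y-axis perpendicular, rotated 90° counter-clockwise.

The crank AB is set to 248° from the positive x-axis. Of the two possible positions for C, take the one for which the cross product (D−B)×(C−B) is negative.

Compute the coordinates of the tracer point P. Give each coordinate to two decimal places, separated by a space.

A=(0,0), D=(9.00,0)
B = A + 3.00·(cos248°, sin248°) = (-1.1238, -2.7816)
|BD| = 10.4990
circle(B,3.00) ∩ circle(D,9.00): a=1.8206, h=2.3844
  candidates: C₊=(-0.0000,0.0000) cross=25.034; C₋=(1.2634,-4.5984) cross=-25.034
  mode - wants cross < 0 → take C=(1.2634,-4.5984) (cross=-25.034)
ex = (C−B)/|BC| = (0.7958,-0.6056); ey = (0.6056,0.7958)
P = B + 1.82·ex + -3.15·ey = (-1.5833,-6.3904)

-1.58 -6.39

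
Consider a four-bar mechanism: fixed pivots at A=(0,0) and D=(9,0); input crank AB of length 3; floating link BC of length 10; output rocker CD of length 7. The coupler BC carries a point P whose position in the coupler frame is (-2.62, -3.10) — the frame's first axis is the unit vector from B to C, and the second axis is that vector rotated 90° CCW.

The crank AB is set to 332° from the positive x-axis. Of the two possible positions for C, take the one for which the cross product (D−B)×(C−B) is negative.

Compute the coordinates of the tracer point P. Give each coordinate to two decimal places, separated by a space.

-1.21 -2.67

A=(0,0), D=(9.00,0)
B = A + 3.00·(cos332°, sin332°) = (2.6488, -1.4084)
|BD| = 6.5054
circle(B,10.00) ∩ circle(D,7.00): a=7.1725, h=6.9681
  candidates: C₊=(8.1427,6.9473) cross=45.331; C₋=(11.1598,-6.6585) cross=-45.331
  mode - wants cross < 0 → take C=(11.1598,-6.6585) (cross=-45.331)
ex = (C−B)/|BC| = (0.8511,-0.5250); ey = (0.5250,0.8511)
P = B + -2.62·ex + -3.10·ey = (-1.2086,-2.6713)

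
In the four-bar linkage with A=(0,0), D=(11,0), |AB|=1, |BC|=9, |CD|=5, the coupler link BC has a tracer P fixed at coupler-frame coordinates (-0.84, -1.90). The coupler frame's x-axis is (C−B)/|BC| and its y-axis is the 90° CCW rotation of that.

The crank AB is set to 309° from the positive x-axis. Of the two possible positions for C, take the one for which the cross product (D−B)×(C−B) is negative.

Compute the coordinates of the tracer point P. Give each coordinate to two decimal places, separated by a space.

-0.92 -2.16

A=(0,0), D=(11.00,0)
B = A + 1.00·(cos309°, sin309°) = (0.6293, -0.7771)
|BD| = 10.3998
circle(B,9.00) ∩ circle(D,5.00): a=7.8922, h=4.3258
  candidates: C₊=(8.1762,4.1263) cross=44.987; C₋=(8.8228,-4.5011) cross=-44.987
  mode - wants cross < 0 → take C=(8.8228,-4.5011) (cross=-44.987)
ex = (C−B)/|BC| = (0.9104,-0.4138); ey = (0.4138,0.9104)
P = B + -0.84·ex + -1.90·ey = (-0.9216,-2.1593)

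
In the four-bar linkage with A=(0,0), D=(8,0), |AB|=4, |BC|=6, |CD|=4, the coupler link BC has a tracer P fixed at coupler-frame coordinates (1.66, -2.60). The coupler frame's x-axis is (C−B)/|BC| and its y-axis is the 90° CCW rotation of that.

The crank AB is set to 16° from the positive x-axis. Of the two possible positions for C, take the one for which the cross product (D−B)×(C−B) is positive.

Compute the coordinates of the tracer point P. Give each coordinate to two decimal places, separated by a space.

A=(0,0), D=(8.00,0)
B = A + 4.00·(cos16°, sin16°) = (3.8450, 1.1025)
|BD| = 4.2987
circle(B,6.00) ∩ circle(D,4.00): a=4.4756, h=3.9961
  candidates: C₊=(9.1959,3.8170) cross=17.178; C₋=(7.1460,-3.9078) cross=-17.178
  mode + wants cross > 0 → take C=(9.1959,3.8170) (cross=17.178)
ex = (C−B)/|BC| = (0.8918,0.4524); ey = (-0.4524,0.8918)
P = B + 1.66·ex + -2.60·ey = (6.5017,-0.4651)

6.50 -0.47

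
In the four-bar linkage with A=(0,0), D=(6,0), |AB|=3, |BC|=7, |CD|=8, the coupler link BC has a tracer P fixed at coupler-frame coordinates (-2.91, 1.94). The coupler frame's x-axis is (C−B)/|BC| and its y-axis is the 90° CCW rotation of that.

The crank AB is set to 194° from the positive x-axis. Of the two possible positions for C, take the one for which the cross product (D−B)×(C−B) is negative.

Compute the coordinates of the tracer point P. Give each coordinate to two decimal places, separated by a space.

A=(0,0), D=(6.00,0)
B = A + 3.00·(cos194°, sin194°) = (-2.9109, -0.7258)
|BD| = 8.9404
circle(B,7.00) ∩ circle(D,8.00): a=3.6313, h=5.9844
  candidates: C₊=(0.2226,5.5337) cross=53.503; C₋=(1.1942,-6.3957) cross=-53.503
  mode - wants cross < 0 → take C=(1.1942,-6.3957) (cross=-53.503)
ex = (C−B)/|BC| = (0.5864,-0.8100); ey = (0.8100,0.5864)
P = B + -2.91·ex + 1.94·ey = (-3.0461,2.7690)

-3.05 2.77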